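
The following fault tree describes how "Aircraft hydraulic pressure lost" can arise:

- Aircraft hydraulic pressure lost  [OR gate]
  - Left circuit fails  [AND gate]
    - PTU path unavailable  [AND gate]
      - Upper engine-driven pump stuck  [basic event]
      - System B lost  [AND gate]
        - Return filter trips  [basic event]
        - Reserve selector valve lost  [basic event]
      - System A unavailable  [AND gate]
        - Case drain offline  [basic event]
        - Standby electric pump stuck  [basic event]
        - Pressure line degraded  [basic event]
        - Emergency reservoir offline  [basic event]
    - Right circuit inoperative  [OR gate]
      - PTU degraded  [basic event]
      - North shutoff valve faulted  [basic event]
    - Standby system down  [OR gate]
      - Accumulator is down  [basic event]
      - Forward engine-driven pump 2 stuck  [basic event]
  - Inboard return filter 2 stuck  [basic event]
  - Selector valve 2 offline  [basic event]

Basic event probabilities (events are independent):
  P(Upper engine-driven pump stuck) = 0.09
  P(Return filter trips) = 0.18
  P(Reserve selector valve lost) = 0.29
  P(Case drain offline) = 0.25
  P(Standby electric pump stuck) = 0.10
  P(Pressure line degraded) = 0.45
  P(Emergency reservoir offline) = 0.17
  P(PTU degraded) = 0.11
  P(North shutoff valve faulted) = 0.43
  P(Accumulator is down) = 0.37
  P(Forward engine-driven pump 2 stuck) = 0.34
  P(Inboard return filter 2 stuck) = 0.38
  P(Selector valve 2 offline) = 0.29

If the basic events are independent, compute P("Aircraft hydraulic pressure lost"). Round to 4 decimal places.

0.5598

P(System B lost) [AND] = 0.18 × 0.29 = 0.052200
P(System A unavailable) [AND] = 0.25 × 0.10 × 0.45 × 0.17 = 0.001913
P(PTU path unavailable) [AND] = 0.09 × 0.052200 × 0.001913 = 0.000009
P(Right circuit inoperative) [OR] = 1 − (1−0.11) × (1−0.43) = 0.492700
P(Standby system down) [OR] = 1 − (1−0.37) × (1−0.34) = 0.584200
P(Left circuit fails) [AND] = 0.000009 × 0.492700 × 0.584200 = 0.000003
P(Aircraft hydraulic pressure lost) [OR] = 1 − (1−0.000003) × (1−0.38) × (1−0.29) = 0.559801
Rounded to 4 decimal places: P(Aircraft hydraulic pressure lost) ≈ 0.5598.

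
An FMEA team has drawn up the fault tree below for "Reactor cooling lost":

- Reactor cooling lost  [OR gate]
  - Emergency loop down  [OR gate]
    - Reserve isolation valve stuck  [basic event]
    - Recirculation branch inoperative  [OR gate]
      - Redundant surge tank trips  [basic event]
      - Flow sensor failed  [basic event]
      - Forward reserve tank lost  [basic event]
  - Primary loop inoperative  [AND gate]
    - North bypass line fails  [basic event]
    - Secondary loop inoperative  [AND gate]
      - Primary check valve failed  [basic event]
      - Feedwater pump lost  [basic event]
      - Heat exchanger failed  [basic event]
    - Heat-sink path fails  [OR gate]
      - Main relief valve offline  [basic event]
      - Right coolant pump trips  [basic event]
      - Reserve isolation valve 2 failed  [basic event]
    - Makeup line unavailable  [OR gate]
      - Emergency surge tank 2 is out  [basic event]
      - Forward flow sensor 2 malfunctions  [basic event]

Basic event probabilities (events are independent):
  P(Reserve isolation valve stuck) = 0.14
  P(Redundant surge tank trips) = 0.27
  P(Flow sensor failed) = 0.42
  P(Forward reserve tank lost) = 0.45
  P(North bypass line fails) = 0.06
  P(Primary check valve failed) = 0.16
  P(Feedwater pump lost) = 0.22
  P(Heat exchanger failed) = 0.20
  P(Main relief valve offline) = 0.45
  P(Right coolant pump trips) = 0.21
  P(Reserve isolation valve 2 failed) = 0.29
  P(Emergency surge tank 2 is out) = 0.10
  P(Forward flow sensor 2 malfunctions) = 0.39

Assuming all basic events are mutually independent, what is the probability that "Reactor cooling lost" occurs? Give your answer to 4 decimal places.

0.7998

P(Recirculation branch inoperative) [OR] = 1 − (1−0.27) × (1−0.42) × (1−0.45) = 0.767130
P(Emergency loop down) [OR] = 1 − (1−0.14) × (1−0.767130) = 0.799732
P(Secondary loop inoperative) [AND] = 0.16 × 0.22 × 0.20 = 0.007040
P(Heat-sink path fails) [OR] = 1 − (1−0.45) × (1−0.21) × (1−0.29) = 0.691505
P(Makeup line unavailable) [OR] = 1 − (1−0.10) × (1−0.39) = 0.451000
P(Primary loop inoperative) [AND] = 0.06 × 0.007040 × 0.691505 × 0.451000 = 0.000132
P(Reactor cooling lost) [OR] = 1 − (1−0.799732) × (1−0.000132) = 0.799758
Rounded to 4 decimal places: P(Reactor cooling lost) ≈ 0.7998.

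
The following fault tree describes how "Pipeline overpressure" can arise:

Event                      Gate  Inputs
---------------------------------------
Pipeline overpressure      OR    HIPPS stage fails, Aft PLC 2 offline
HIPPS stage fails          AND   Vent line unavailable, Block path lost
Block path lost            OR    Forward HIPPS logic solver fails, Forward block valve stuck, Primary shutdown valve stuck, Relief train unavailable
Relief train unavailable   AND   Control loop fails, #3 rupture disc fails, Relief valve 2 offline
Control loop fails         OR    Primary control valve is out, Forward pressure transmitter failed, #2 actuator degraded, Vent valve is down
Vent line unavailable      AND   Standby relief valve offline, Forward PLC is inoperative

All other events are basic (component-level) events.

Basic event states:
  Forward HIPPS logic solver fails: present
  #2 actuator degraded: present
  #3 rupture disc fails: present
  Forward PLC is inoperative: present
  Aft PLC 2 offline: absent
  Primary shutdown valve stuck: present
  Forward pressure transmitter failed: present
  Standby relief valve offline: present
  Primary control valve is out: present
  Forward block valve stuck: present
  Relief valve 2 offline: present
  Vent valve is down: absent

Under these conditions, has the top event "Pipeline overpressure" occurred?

Vent line unavailable [AND]: Standby relief valve offline=occurs, Forward PLC is inoperative=occurs → all inputs occur → occurs.
Control loop fails [OR]: Primary control valve is out=occurs, Forward pressure transmitter failed=occurs, #2 actuator degraded=occurs, Vent valve is down=not → at least one input occurs → occurs.
Relief train unavailable [AND]: Control loop fails=occurs, #3 rupture disc fails=occurs, Relief valve 2 offline=occurs → all inputs occur → occurs.
Block path lost [OR]: Forward HIPPS logic solver fails=occurs, Forward block valve stuck=occurs, Primary shutdown valve stuck=occurs, Relief train unavailable=occurs → at least one input occurs → occurs.
HIPPS stage fails [AND]: Vent line unavailable=occurs, Block path lost=occurs → all inputs occur → occurs.
Pipeline overpressure [OR]: HIPPS stage fails=occurs, Aft PLC 2 offline=not → at least one input occurs → occurs.

Yes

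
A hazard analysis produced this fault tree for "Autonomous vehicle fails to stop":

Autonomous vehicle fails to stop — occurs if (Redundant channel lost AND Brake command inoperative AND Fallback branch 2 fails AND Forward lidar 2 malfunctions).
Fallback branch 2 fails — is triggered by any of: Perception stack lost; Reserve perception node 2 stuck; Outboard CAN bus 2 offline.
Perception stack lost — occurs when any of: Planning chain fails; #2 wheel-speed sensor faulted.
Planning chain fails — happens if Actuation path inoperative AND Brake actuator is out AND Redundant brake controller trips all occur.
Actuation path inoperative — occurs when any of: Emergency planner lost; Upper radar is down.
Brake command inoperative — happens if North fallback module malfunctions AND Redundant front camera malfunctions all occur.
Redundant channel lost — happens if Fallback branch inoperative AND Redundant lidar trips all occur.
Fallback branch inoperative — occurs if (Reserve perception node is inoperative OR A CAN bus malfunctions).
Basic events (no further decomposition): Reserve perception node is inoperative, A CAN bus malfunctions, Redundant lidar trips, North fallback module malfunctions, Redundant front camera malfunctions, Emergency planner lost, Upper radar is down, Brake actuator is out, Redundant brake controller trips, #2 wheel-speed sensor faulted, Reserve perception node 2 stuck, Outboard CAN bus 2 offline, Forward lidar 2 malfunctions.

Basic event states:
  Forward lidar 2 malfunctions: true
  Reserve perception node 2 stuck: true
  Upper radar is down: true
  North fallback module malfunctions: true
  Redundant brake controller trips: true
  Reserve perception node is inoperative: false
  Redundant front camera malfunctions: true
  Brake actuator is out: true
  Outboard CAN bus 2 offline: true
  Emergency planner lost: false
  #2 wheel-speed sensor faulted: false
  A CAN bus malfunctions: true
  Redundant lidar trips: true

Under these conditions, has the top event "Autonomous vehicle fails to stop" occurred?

Fallback branch inoperative [OR]: Reserve perception node is inoperative=not, A CAN bus malfunctions=occurs → at least one input occurs → occurs.
Redundant channel lost [AND]: Fallback branch inoperative=occurs, Redundant lidar trips=occurs → all inputs occur → occurs.
Brake command inoperative [AND]: North fallback module malfunctions=occurs, Redundant front camera malfunctions=occurs → all inputs occur → occurs.
Actuation path inoperative [OR]: Emergency planner lost=not, Upper radar is down=occurs → at least one input occurs → occurs.
Planning chain fails [AND]: Actuation path inoperative=occurs, Brake actuator is out=occurs, Redundant brake controller trips=occurs → all inputs occur → occurs.
Perception stack lost [OR]: Planning chain fails=occurs, #2 wheel-speed sensor faulted=not → at least one input occurs → occurs.
Fallback branch 2 fails [OR]: Perception stack lost=occurs, Reserve perception node 2 stuck=occurs, Outboard CAN bus 2 offline=occurs → at least one input occurs → occurs.
Autonomous vehicle fails to stop [AND]: Redundant channel lost=occurs, Brake command inoperative=occurs, Fallback branch 2 fails=occurs, Forward lidar 2 malfunctions=occurs → all inputs occur → occurs.

Yes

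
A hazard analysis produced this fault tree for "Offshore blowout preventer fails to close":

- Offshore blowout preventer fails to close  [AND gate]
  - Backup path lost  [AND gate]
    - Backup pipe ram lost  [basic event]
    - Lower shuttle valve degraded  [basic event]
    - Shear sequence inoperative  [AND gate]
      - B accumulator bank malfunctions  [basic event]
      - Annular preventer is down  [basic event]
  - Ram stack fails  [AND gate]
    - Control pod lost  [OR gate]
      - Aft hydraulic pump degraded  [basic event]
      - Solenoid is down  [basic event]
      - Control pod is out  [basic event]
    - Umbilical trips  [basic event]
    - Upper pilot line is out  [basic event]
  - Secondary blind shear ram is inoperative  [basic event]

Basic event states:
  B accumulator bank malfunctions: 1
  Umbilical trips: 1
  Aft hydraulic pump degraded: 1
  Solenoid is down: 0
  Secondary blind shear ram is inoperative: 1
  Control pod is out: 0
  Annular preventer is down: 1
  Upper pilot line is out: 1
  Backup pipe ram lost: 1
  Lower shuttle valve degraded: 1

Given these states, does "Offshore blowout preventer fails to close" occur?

Yes

Shear sequence inoperative [AND]: B accumulator bank malfunctions=occurs, Annular preventer is down=occurs → all inputs occur → occurs.
Backup path lost [AND]: Backup pipe ram lost=occurs, Lower shuttle valve degraded=occurs, Shear sequence inoperative=occurs → all inputs occur → occurs.
Control pod lost [OR]: Aft hydraulic pump degraded=occurs, Solenoid is down=not, Control pod is out=not → at least one input occurs → occurs.
Ram stack fails [AND]: Control pod lost=occurs, Umbilical trips=occurs, Upper pilot line is out=occurs → all inputs occur → occurs.
Offshore blowout preventer fails to close [AND]: Backup path lost=occurs, Ram stack fails=occurs, Secondary blind shear ram is inoperative=occurs → all inputs occur → occurs.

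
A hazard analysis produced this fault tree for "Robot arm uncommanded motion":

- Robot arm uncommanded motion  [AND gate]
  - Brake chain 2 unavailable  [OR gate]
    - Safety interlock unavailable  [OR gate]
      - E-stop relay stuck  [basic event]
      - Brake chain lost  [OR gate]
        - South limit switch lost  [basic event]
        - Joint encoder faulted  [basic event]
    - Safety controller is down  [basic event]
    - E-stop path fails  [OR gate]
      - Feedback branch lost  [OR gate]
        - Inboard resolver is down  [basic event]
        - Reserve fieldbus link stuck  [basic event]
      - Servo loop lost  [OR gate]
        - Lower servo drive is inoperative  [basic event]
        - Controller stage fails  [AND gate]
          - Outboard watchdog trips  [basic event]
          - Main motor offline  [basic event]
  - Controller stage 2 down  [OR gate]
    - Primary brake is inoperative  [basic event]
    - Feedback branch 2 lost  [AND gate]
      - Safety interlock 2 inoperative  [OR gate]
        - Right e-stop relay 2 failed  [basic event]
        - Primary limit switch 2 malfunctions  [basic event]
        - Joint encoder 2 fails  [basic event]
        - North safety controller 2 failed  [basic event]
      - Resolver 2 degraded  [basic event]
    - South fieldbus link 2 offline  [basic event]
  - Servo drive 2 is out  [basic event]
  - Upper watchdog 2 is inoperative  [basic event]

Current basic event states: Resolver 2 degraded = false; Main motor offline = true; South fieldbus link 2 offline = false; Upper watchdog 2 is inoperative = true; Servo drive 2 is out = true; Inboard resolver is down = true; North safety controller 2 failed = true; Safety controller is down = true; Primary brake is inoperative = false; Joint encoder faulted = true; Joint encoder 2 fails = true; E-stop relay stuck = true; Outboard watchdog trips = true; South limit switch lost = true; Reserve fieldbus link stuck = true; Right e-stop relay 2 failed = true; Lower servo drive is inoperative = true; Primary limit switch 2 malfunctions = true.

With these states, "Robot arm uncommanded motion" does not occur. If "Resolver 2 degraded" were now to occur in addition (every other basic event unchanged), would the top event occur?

Counterfactual: set "Resolver 2 degraded" to occurred.
Brake chain lost [OR]: South limit switch lost=occurs, Joint encoder faulted=occurs → at least one input occurs → occurs.
Safety interlock unavailable [OR]: E-stop relay stuck=occurs, Brake chain lost=occurs → at least one input occurs → occurs.
Feedback branch lost [OR]: Inboard resolver is down=occurs, Reserve fieldbus link stuck=occurs → at least one input occurs → occurs.
Controller stage fails [AND]: Outboard watchdog trips=occurs, Main motor offline=occurs → all inputs occur → occurs.
Servo loop lost [OR]: Lower servo drive is inoperative=occurs, Controller stage fails=occurs → at least one input occurs → occurs.
E-stop path fails [OR]: Feedback branch lost=occurs, Servo loop lost=occurs → at least one input occurs → occurs.
Brake chain 2 unavailable [OR]: Safety interlock unavailable=occurs, Safety controller is down=occurs, E-stop path fails=occurs → at least one input occurs → occurs.
Safety interlock 2 inoperative [OR]: Right e-stop relay 2 failed=occurs, Primary limit switch 2 malfunctions=occurs, Joint encoder 2 fails=occurs, North safety controller 2 failed=occurs → at least one input occurs → occurs.
Feedback branch 2 lost [AND]: Safety interlock 2 inoperative=occurs, Resolver 2 degraded=occurs → all inputs occur → occurs.
Controller stage 2 down [OR]: Primary brake is inoperative=not, Feedback branch 2 lost=occurs, South fieldbus link 2 offline=not → at least one input occurs → occurs.
Robot arm uncommanded motion [AND]: Brake chain 2 unavailable=occurs, Controller stage 2 down=occurs, Servo drive 2 is out=occurs, Upper watchdog 2 is inoperative=occurs → all inputs occur → occurs.

Yes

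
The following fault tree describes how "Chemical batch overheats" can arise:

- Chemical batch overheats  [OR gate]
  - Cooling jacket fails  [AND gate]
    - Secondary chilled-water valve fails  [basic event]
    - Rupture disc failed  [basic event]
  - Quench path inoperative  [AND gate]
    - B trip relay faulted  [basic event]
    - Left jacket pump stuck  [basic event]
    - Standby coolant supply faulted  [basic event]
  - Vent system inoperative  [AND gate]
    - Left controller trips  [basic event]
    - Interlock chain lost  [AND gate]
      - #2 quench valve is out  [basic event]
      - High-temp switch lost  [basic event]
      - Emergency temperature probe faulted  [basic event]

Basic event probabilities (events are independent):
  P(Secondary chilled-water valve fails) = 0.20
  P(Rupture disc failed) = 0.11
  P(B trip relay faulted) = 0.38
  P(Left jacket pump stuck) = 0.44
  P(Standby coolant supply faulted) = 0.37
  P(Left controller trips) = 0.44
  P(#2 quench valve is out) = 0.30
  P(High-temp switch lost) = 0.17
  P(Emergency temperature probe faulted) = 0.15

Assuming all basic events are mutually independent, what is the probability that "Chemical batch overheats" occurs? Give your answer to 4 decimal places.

0.0856

P(Cooling jacket fails) [AND] = 0.20 × 0.11 = 0.022000
P(Quench path inoperative) [AND] = 0.38 × 0.44 × 0.37 = 0.061864
P(Interlock chain lost) [AND] = 0.30 × 0.17 × 0.15 = 0.007650
P(Vent system inoperative) [AND] = 0.44 × 0.007650 = 0.003366
P(Chemical batch overheats) [OR] = 1 − (1−0.022000) × (1−0.061864) × (1−0.003366) = 0.085591
Rounded to 4 decimal places: P(Chemical batch overheats) ≈ 0.0856.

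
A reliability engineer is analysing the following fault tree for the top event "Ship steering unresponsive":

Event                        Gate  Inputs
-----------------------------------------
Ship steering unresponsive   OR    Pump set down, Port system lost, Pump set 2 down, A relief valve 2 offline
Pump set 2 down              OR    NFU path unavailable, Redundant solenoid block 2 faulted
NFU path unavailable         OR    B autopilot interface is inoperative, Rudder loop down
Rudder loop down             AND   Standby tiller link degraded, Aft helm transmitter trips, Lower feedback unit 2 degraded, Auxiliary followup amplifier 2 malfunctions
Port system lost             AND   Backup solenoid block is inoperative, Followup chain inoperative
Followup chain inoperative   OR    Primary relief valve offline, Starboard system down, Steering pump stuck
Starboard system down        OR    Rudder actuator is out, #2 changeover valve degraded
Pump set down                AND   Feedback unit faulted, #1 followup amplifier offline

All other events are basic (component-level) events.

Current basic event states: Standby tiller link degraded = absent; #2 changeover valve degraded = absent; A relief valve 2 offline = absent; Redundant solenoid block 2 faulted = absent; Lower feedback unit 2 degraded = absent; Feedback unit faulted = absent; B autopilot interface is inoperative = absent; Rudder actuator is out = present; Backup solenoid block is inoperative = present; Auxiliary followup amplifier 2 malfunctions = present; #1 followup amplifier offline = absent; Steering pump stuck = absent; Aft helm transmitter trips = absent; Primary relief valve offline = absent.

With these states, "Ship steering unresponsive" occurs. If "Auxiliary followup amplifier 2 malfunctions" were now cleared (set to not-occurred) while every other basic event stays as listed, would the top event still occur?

Yes

Counterfactual: set "Auxiliary followup amplifier 2 malfunctions" to not occurred.
Pump set down [AND]: Feedback unit faulted=not, #1 followup amplifier offline=not → not all inputs occur → does not occur.
Starboard system down [OR]: Rudder actuator is out=occurs, #2 changeover valve degraded=not → at least one input occurs → occurs.
Followup chain inoperative [OR]: Primary relief valve offline=not, Starboard system down=occurs, Steering pump stuck=not → at least one input occurs → occurs.
Port system lost [AND]: Backup solenoid block is inoperative=occurs, Followup chain inoperative=occurs → all inputs occur → occurs.
Rudder loop down [AND]: Standby tiller link degraded=not, Aft helm transmitter trips=not, Lower feedback unit 2 degraded=not, Auxiliary followup amplifier 2 malfunctions=not → not all inputs occur → does not occur.
NFU path unavailable [OR]: B autopilot interface is inoperative=not, Rudder loop down=not → no input occurs → does not occur.
Pump set 2 down [OR]: NFU path unavailable=not, Redundant solenoid block 2 faulted=not → no input occurs → does not occur.
Ship steering unresponsive [OR]: Pump set down=not, Port system lost=occurs, Pump set 2 down=not, A relief valve 2 offline=not → at least one input occurs → occurs.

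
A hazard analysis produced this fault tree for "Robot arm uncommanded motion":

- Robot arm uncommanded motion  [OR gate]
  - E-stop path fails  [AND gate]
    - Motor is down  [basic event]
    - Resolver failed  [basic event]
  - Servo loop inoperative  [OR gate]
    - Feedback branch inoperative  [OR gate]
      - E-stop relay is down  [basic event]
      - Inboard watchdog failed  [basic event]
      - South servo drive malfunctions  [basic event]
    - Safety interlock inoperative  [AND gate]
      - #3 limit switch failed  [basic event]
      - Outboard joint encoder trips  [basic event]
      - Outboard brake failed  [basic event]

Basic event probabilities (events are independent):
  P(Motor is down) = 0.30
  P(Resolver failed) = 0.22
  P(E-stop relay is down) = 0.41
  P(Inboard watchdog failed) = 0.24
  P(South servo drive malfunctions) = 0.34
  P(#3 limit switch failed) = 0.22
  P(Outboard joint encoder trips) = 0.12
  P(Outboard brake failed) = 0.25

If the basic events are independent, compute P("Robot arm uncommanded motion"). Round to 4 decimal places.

0.7254

P(E-stop path fails) [AND] = 0.30 × 0.22 = 0.066000
P(Feedback branch inoperative) [OR] = 1 − (1−0.41) × (1−0.24) × (1−0.34) = 0.704056
P(Safety interlock inoperative) [AND] = 0.22 × 0.12 × 0.25 = 0.006600
P(Servo loop inoperative) [OR] = 1 − (1−0.704056) × (1−0.006600) = 0.706009
P(Robot arm uncommanded motion) [OR] = 1 − (1−0.066000) × (1−0.706009) = 0.725412
Rounded to 4 decimal places: P(Robot arm uncommanded motion) ≈ 0.7254.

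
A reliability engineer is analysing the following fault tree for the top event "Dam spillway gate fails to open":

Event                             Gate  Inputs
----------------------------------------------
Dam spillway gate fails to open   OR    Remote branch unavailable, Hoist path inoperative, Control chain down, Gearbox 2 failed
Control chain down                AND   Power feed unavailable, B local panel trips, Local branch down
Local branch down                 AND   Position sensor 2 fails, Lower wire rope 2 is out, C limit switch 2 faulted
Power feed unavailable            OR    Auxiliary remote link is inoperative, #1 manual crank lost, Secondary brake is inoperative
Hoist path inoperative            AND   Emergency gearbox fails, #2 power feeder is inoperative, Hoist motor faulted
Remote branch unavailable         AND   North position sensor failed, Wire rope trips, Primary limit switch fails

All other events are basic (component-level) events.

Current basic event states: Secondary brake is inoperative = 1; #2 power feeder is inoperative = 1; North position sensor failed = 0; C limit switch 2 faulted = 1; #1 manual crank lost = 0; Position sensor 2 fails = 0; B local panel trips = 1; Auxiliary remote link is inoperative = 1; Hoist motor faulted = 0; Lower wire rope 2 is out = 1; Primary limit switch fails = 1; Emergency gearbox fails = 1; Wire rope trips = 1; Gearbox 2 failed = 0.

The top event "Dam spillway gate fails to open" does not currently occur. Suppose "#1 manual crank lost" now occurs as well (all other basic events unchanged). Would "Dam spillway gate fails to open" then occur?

No

Counterfactual: set "#1 manual crank lost" to occurred.
Remote branch unavailable [AND]: North position sensor failed=not, Wire rope trips=occurs, Primary limit switch fails=occurs → not all inputs occur → does not occur.
Hoist path inoperative [AND]: Emergency gearbox fails=occurs, #2 power feeder is inoperative=occurs, Hoist motor faulted=not → not all inputs occur → does not occur.
Power feed unavailable [OR]: Auxiliary remote link is inoperative=occurs, #1 manual crank lost=occurs, Secondary brake is inoperative=occurs → at least one input occurs → occurs.
Local branch down [AND]: Position sensor 2 fails=not, Lower wire rope 2 is out=occurs, C limit switch 2 faulted=occurs → not all inputs occur → does not occur.
Control chain down [AND]: Power feed unavailable=occurs, B local panel trips=occurs, Local branch down=not → not all inputs occur → does not occur.
Dam spillway gate fails to open [OR]: Remote branch unavailable=not, Hoist path inoperative=not, Control chain down=not, Gearbox 2 failed=not → no input occurs → does not occur.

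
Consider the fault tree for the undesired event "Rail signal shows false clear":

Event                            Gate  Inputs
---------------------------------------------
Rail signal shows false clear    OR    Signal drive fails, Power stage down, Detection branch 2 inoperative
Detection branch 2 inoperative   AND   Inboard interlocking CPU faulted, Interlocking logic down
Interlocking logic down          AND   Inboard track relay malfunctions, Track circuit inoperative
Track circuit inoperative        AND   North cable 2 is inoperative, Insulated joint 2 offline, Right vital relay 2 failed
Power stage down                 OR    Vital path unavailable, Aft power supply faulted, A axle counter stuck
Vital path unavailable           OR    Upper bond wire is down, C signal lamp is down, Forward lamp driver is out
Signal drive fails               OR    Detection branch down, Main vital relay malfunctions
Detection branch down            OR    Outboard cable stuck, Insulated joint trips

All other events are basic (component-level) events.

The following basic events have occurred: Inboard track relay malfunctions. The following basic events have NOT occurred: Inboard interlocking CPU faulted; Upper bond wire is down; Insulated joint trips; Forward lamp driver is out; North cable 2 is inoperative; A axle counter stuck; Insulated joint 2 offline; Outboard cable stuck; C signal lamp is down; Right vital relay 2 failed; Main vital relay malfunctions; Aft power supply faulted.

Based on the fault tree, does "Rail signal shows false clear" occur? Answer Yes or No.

Detection branch down [OR]: Outboard cable stuck=not, Insulated joint trips=not → no input occurs → does not occur.
Signal drive fails [OR]: Detection branch down=not, Main vital relay malfunctions=not → no input occurs → does not occur.
Vital path unavailable [OR]: Upper bond wire is down=not, C signal lamp is down=not, Forward lamp driver is out=not → no input occurs → does not occur.
Power stage down [OR]: Vital path unavailable=not, Aft power supply faulted=not, A axle counter stuck=not → no input occurs → does not occur.
Track circuit inoperative [AND]: North cable 2 is inoperative=not, Insulated joint 2 offline=not, Right vital relay 2 failed=not → not all inputs occur → does not occur.
Interlocking logic down [AND]: Inboard track relay malfunctions=occurs, Track circuit inoperative=not → not all inputs occur → does not occur.
Detection branch 2 inoperative [AND]: Inboard interlocking CPU faulted=not, Interlocking logic down=not → not all inputs occur → does not occur.
Rail signal shows false clear [OR]: Signal drive fails=not, Power stage down=not, Detection branch 2 inoperative=not → no input occurs → does not occur.

No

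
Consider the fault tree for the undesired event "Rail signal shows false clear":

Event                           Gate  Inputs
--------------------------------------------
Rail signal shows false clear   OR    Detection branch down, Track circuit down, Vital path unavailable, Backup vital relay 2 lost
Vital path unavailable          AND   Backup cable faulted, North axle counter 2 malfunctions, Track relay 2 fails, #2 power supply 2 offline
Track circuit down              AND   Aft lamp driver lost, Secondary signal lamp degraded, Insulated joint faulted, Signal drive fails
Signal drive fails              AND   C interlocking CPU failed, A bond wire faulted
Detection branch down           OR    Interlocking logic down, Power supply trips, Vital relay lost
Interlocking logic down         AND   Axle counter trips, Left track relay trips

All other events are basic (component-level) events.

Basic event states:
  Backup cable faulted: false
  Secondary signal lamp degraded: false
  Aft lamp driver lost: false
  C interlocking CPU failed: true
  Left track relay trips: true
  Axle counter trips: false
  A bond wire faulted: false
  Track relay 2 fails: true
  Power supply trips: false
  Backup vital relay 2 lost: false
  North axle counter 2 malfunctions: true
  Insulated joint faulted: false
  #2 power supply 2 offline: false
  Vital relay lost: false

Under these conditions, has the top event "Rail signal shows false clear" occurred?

Interlocking logic down [AND]: Axle counter trips=not, Left track relay trips=occurs → not all inputs occur → does not occur.
Detection branch down [OR]: Interlocking logic down=not, Power supply trips=not, Vital relay lost=not → no input occurs → does not occur.
Signal drive fails [AND]: C interlocking CPU failed=occurs, A bond wire faulted=not → not all inputs occur → does not occur.
Track circuit down [AND]: Aft lamp driver lost=not, Secondary signal lamp degraded=not, Insulated joint faulted=not, Signal drive fails=not → not all inputs occur → does not occur.
Vital path unavailable [AND]: Backup cable faulted=not, North axle counter 2 malfunctions=occurs, Track relay 2 fails=occurs, #2 power supply 2 offline=not → not all inputs occur → does not occur.
Rail signal shows false clear [OR]: Detection branch down=not, Track circuit down=not, Vital path unavailable=not, Backup vital relay 2 lost=not → no input occurs → does not occur.

No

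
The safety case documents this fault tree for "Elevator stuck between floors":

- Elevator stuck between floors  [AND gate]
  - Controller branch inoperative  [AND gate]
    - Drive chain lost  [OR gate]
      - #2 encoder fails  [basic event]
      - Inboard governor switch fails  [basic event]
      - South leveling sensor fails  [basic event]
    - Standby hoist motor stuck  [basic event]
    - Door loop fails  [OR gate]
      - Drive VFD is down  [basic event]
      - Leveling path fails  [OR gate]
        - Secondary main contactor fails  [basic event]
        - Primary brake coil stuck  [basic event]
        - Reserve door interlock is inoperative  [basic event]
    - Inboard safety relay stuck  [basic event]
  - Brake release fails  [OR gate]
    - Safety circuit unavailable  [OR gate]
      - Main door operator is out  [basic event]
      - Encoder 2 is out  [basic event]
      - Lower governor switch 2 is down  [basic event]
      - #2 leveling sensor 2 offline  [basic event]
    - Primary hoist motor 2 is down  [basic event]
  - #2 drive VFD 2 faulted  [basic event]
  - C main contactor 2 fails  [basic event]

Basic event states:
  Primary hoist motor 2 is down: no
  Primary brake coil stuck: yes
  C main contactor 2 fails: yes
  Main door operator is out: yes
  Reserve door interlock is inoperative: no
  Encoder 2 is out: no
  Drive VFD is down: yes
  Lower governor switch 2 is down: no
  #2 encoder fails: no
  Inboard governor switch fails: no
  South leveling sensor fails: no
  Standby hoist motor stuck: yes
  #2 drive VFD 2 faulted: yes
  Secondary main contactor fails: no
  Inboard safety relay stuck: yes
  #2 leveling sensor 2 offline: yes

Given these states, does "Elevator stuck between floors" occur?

No

Drive chain lost [OR]: #2 encoder fails=not, Inboard governor switch fails=not, South leveling sensor fails=not → no input occurs → does not occur.
Leveling path fails [OR]: Secondary main contactor fails=not, Primary brake coil stuck=occurs, Reserve door interlock is inoperative=not → at least one input occurs → occurs.
Door loop fails [OR]: Drive VFD is down=occurs, Leveling path fails=occurs → at least one input occurs → occurs.
Controller branch inoperative [AND]: Drive chain lost=not, Standby hoist motor stuck=occurs, Door loop fails=occurs, Inboard safety relay stuck=occurs → not all inputs occur → does not occur.
Safety circuit unavailable [OR]: Main door operator is out=occurs, Encoder 2 is out=not, Lower governor switch 2 is down=not, #2 leveling sensor 2 offline=occurs → at least one input occurs → occurs.
Brake release fails [OR]: Safety circuit unavailable=occurs, Primary hoist motor 2 is down=not → at least one input occurs → occurs.
Elevator stuck between floors [AND]: Controller branch inoperative=not, Brake release fails=occurs, #2 drive VFD 2 faulted=occurs, C main contactor 2 fails=occurs → not all inputs occur → does not occur.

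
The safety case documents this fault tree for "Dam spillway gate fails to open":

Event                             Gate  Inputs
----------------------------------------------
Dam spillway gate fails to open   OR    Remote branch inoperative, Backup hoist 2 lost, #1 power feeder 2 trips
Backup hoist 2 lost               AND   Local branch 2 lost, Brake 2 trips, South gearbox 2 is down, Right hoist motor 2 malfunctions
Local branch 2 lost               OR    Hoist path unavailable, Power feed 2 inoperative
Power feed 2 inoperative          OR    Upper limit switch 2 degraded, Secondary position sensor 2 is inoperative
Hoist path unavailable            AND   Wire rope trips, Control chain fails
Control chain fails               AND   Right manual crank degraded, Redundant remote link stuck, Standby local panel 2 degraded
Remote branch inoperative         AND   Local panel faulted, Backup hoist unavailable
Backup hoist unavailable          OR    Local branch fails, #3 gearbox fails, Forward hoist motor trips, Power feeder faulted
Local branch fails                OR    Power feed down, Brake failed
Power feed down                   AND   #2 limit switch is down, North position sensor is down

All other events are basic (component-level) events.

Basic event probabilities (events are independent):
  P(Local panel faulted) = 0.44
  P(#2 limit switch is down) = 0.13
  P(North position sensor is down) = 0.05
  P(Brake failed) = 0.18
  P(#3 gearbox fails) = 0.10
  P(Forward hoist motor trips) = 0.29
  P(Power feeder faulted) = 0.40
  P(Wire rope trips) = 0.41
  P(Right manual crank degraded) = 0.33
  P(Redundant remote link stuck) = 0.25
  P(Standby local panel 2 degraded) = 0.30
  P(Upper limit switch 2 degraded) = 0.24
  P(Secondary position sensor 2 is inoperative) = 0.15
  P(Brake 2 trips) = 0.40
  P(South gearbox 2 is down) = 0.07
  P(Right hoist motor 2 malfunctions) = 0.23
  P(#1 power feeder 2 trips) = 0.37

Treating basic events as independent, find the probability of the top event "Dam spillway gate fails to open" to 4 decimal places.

0.5616

P(Power feed down) [AND] = 0.13 × 0.05 = 0.006500
P(Local branch fails) [OR] = 1 − (1−0.006500) × (1−0.18) = 0.185330
P(Backup hoist unavailable) [OR] = 1 − (1−0.185330) × (1−0.10) × (1−0.29) × (1−0.40) = 0.687656
P(Remote branch inoperative) [AND] = 0.44 × 0.687656 = 0.302569
P(Control chain fails) [AND] = 0.33 × 0.25 × 0.30 = 0.024750
P(Hoist path unavailable) [AND] = 0.41 × 0.024750 = 0.010148
P(Power feed 2 inoperative) [OR] = 1 − (1−0.24) × (1−0.15) = 0.354000
P(Local branch 2 lost) [OR] = 1 − (1−0.010148) × (1−0.354000) = 0.360556
P(Backup hoist 2 lost) [AND] = 0.360556 × 0.40 × 0.07 × 0.23 = 0.002322
P(Dam spillway gate fails to open) [OR] = 1 − (1−0.302569) × (1−0.002322) × (1−0.37) = 0.561639
Rounded to 4 decimal places: P(Dam spillway gate fails to open) ≈ 0.5616.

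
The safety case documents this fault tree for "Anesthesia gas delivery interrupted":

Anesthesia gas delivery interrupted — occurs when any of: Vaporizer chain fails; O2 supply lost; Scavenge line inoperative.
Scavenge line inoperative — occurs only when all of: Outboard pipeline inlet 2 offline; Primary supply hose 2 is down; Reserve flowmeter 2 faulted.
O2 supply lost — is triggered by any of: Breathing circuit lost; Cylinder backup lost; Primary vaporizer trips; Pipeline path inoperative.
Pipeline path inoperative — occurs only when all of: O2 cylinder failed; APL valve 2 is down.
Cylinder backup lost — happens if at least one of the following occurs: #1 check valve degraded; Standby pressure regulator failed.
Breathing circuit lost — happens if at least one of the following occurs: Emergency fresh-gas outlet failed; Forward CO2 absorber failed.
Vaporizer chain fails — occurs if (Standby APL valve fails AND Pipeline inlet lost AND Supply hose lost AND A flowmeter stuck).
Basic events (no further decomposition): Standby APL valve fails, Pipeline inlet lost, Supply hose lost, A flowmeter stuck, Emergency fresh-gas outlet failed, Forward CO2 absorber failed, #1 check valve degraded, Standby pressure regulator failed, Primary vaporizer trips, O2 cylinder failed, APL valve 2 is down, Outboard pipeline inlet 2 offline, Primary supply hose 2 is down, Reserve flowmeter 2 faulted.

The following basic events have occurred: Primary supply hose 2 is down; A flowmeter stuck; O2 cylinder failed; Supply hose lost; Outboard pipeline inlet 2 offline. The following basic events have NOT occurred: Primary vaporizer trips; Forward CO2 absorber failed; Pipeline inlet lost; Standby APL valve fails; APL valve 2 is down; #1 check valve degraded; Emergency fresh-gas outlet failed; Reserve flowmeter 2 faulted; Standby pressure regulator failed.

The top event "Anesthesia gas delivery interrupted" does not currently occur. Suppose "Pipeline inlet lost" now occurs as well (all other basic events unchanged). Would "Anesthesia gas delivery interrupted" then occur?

No

Counterfactual: set "Pipeline inlet lost" to occurred.
Vaporizer chain fails [AND]: Standby APL valve fails=not, Pipeline inlet lost=occurs, Supply hose lost=occurs, A flowmeter stuck=occurs → not all inputs occur → does not occur.
Breathing circuit lost [OR]: Emergency fresh-gas outlet failed=not, Forward CO2 absorber failed=not → no input occurs → does not occur.
Cylinder backup lost [OR]: #1 check valve degraded=not, Standby pressure regulator failed=not → no input occurs → does not occur.
Pipeline path inoperative [AND]: O2 cylinder failed=occurs, APL valve 2 is down=not → not all inputs occur → does not occur.
O2 supply lost [OR]: Breathing circuit lost=not, Cylinder backup lost=not, Primary vaporizer trips=not, Pipeline path inoperative=not → no input occurs → does not occur.
Scavenge line inoperative [AND]: Outboard pipeline inlet 2 offline=occurs, Primary supply hose 2 is down=occurs, Reserve flowmeter 2 faulted=not → not all inputs occur → does not occur.
Anesthesia gas delivery interrupted [OR]: Vaporizer chain fails=not, O2 supply lost=not, Scavenge line inoperative=not → no input occurs → does not occur.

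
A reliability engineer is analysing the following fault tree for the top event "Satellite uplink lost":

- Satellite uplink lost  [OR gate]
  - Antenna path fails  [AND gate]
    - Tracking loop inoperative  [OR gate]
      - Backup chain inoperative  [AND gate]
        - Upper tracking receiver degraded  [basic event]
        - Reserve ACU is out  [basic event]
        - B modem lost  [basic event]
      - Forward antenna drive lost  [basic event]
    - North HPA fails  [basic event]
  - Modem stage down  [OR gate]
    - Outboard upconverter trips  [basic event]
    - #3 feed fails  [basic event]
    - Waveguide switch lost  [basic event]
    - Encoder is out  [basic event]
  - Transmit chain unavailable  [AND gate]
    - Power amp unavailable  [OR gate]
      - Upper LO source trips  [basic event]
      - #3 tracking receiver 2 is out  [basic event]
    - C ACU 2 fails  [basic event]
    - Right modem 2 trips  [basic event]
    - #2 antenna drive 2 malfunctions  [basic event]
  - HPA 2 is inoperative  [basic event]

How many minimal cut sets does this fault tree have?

9

Backup chain inoperative [AND]: one cut set from each child combined → 1 × 1 × 1 = 1 cut set(s).
Tracking loop inoperative [OR]: union of children's cut sets → 2 cut set(s).
Antenna path fails [AND]: one cut set from each child combined → 2 × 1 = 2 cut set(s).
Modem stage down [OR]: union of children's cut sets → 4 cut set(s).
Power amp unavailable [OR]: union of children's cut sets → 2 cut set(s).
Transmit chain unavailable [AND]: one cut set from each child combined → 2 × 1 × 1 × 1 = 2 cut set(s).
Satellite uplink lost [OR]: union of children's cut sets → 9 cut set(s).
Minimal cut sets: {B modem lost, North HPA fails, Reserve ACU is out, Upper tracking receiver degraded}; {Forward antenna drive lost, North HPA fails}; {Outboard upconverter trips}; {#3 feed fails}; {Waveguide switch lost}; {Encoder is out}; {#2 antenna drive 2 malfunctions, C ACU 2 fails, Right modem 2 trips, Upper LO source trips}; {#2 antenna drive 2 malfunctions, #3 tracking receiver 2 is out, C ACU 2 fails, Right modem 2 trips}; {HPA 2 is inoperative}.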